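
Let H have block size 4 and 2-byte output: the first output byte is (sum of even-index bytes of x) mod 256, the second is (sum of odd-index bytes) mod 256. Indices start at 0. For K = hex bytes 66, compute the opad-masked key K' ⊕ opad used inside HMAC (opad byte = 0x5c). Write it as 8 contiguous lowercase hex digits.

3a5c5c5c

Key hex bytes 66 is 1 byte ≤ B = 4; zero-pad to 4 bytes: K' = 66 00 00 00.
XOR each byte with 0x5c: 66⊕5c=3a, 00⊕5c=5c, 00⊕5c=5c, 00⊕5c=5c.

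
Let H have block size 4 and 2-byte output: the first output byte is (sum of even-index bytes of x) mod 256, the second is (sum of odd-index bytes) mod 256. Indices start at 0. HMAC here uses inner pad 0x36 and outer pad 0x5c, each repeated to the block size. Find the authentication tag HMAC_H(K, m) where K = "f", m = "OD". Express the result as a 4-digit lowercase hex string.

6b68

Key "f" = 66 is 1 byte ≤ B = 4; zero-pad to 4 bytes: K' = 66 00 00 00.
K' ⊕ ipad = 50 36 36 36.  K' ⊕ opad = 3a 5c 5c 5c.
Inner input = (K'⊕ipad) ∥ m = 50 36 36 36 ∥ 4f 44.
Inner hash: even-index sum = 213 mod 256 = 213; odd-index sum = 176 mod 256 = 176 → d5 b0.
Outer input = (K'⊕opad) ∥ inner = 3a 5c 5c 5c ∥ d5 b0.
Outer hash (tag): even-index sum = 363 mod 256 = 107; odd-index sum = 360 mod 256 = 104 → 6b 68.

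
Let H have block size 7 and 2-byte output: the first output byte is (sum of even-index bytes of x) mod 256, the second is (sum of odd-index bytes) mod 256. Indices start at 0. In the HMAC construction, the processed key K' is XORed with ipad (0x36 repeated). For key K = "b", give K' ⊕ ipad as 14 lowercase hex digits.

Key "b" = 62 is 1 byte ≤ B = 7; zero-pad to 7 bytes: K' = 62 00 00 00 00 00 00.
XOR each byte with 0x36: 62⊕36=54, 00⊕36=36, 00⊕36=36, 00⊕36=36, 00⊕36=36, 00⊕36=36, 00⊕36=36.

54363636363636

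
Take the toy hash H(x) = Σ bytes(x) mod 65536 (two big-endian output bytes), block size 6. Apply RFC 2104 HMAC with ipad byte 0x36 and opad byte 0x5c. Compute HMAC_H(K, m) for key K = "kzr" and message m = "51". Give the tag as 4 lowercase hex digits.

Key "kzr" = 6b 7a 72 is 3 bytes ≤ B = 6; zero-pad to 6 bytes: K' = 6b 7a 72 00 00 00.
K' ⊕ ipad = 5d 4c 44 36 36 36.  K' ⊕ opad = 37 26 2e 5c 5c 5c.
Inner input = (K'⊕ipad) ∥ m = 5d 4c 44 36 36 36 ∥ 35 31.
Inner hash: sum = 93+76+68+54+54+54+53+49 = 501 → 01 f5.
Outer input = (K'⊕opad) ∥ inner = 37 26 2e 5c 5c 5c ∥ 01 f5.
Outer hash (tag): sum = 55+38+46+92+92+92+1+245 = 661 → 02 95.

0295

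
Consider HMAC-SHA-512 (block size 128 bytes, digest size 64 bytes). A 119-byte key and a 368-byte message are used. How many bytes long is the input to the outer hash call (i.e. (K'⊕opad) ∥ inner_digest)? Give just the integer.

192

Key is 119 ≤ 128 bytes, zero-padded: |K'| = 128.
Outer input = (K'⊕opad) ∥ H(inner) → 128 + 64 = 192 bytes.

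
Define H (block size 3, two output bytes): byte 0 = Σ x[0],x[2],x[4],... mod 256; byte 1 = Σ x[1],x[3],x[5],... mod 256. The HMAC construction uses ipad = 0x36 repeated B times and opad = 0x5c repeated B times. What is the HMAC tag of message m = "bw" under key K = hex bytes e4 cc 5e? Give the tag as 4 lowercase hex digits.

Key hex bytes e4 cc 5e is exactly B = 3 bytes: K' = e4 cc 5e.
K' ⊕ ipad = d2 fa 68.  K' ⊕ opad = b8 90 02.
Inner input = (K'⊕ipad) ∥ m = d2 fa 68 ∥ 62 77.
Inner hash: even-index sum = 433 mod 256 = 177; odd-index sum = 348 mod 256 = 92 → b1 5c.
Outer input = (K'⊕opad) ∥ inner = b8 90 02 ∥ b1 5c.
Outer hash (tag): even-index sum = 278 mod 256 = 22; odd-index sum = 321 mod 256 = 65 → 16 41.

1641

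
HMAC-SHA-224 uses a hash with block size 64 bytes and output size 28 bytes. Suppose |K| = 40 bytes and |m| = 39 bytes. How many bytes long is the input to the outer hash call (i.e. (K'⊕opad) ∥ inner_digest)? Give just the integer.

Key is 40 ≤ 64 bytes, zero-padded: |K'| = 64.
Outer input = (K'⊕opad) ∥ H(inner) → 64 + 28 = 92 bytes.

92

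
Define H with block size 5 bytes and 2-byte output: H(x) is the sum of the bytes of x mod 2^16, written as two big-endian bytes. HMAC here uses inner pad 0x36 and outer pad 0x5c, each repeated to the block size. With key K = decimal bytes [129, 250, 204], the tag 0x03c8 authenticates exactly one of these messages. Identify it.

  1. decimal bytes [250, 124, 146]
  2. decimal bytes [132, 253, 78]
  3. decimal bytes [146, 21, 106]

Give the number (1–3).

Key decimal bytes [129, 250, 204] = 81 fa cc is 3 bytes ≤ B = 5; zero-pad to 5 bytes: K' = 81 fa cc 00 00.
K' ⊕ ipad = b7 cc fa 36 36; K' ⊕ opad = dd a6 90 5c 5c.
m1: inner = H(b7 cc fa 36 36 fa 7c 92) = 04 f1; tag = H(dd a6 90 5c 5c 04 f1) = 03c0
m2: inner = H(b7 cc fa 36 36 84 fd 4e) = 04 b8; tag = H(dd a6 90 5c 5c 04 b8) = 0387
m3: inner = H(b7 cc fa 36 36 92 15 6a) = 03 fa; tag = H(dd a6 90 5c 5c 03 fa) = 03c8 ← matches

3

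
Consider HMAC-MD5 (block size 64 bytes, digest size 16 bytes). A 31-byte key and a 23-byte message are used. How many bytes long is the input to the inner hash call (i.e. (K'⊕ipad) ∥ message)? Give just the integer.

87

Key is 31 ≤ 64 bytes, zero-padded: |K'| = 64.
Inner input = (K'⊕ipad) ∥ m → 64 + 23 = 87 bytes.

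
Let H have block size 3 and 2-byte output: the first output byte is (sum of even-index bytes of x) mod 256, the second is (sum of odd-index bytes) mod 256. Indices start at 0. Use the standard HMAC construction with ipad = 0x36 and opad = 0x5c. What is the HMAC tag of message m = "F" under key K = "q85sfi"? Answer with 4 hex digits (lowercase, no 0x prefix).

Key "q85sfi" = 71 38 35 73 66 69 is 6 bytes > B = 3, so hash it first: H(key) = 0c 14, then zero-pad to 3 bytes: K' = 0c 14 00.
K' ⊕ ipad = 3a 22 36.  K' ⊕ opad = 50 48 5c.
Inner input = (K'⊕ipad) ∥ m = 3a 22 36 ∥ 46.
Inner hash: even-index sum = 112 mod 256 = 112; odd-index sum = 104 mod 256 = 104 → 70 68.
Outer input = (K'⊕opad) ∥ inner = 50 48 5c ∥ 70 68.
Outer hash (tag): even-index sum = 276 mod 256 = 20; odd-index sum = 184 mod 256 = 184 → 14 b8.

14b8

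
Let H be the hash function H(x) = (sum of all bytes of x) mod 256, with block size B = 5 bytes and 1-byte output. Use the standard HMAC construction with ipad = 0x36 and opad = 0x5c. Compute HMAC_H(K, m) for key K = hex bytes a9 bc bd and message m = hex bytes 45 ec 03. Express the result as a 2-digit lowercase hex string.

c2

Key hex bytes a9 bc bd is 3 bytes ≤ B = 5; zero-pad to 5 bytes: K' = a9 bc bd 00 00.
K' ⊕ ipad = 9f 8a 8b 36 36.  K' ⊕ opad = f5 e0 e1 5c 5c.
Inner input = (K'⊕ipad) ∥ m = 9f 8a 8b 36 36 ∥ 45 ec 03.
Inner hash: sum = 159+138+139+54+54+69+236+3 = 852; mod 256 = 84 → 54.
Outer input = (K'⊕opad) ∥ inner = f5 e0 e1 5c 5c ∥ 54.
Outer hash (tag): sum = 245+224+225+92+92+84 = 962; mod 256 = 194 → c2.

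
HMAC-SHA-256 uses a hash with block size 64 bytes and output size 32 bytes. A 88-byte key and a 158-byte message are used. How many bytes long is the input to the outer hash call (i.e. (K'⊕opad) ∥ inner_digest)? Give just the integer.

Key is 88 > 64 bytes, so it is hashed to 32 bytes then zero-padded to 64: |K'| = 64.
Outer input = (K'⊕opad) ∥ H(inner) → 64 + 32 = 96 bytes.

96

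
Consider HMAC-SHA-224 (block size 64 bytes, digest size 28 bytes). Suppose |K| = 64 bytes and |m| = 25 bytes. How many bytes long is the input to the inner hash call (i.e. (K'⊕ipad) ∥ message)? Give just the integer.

Key is 64 ≤ 64 bytes, zero-padded: |K'| = 64.
Inner input = (K'⊕ipad) ∥ m → 64 + 25 = 89 bytes.

89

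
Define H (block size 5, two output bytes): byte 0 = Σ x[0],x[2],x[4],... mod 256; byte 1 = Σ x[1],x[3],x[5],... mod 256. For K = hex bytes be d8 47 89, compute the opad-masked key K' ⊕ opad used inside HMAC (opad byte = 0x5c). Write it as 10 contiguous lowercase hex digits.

Key hex bytes be d8 47 89 is 4 bytes ≤ B = 5; zero-pad to 5 bytes: K' = be d8 47 89 00.
XOR each byte with 0x5c: be⊕5c=e2, d8⊕5c=84, 47⊕5c=1b, 89⊕5c=d5, 00⊕5c=5c.

e2841bd55c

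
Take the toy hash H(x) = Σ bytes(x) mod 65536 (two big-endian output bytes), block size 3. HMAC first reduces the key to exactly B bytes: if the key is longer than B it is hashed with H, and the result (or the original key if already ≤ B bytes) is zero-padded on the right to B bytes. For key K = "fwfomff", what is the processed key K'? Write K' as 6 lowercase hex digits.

|K| = 7 > B = 3, so first hash the key.
H(K): sum = 102+119+102+111+109+102+102 = 747 → 02 eb.
Zero-pad H(K) = 02 eb to 3 bytes: K' = 02 eb 00.

02eb00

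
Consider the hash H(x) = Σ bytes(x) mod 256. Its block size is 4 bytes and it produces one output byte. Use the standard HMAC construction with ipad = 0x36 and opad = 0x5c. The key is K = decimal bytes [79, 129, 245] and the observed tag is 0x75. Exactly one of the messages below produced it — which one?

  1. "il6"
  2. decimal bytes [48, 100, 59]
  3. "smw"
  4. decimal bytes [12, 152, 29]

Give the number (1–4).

Key decimal bytes [79, 129, 245] = 4f 81 f5 is 3 bytes ≤ B = 4; zero-pad to 4 bytes: K' = 4f 81 f5 00.
K' ⊕ ipad = 79 b7 c3 36; K' ⊕ opad = 13 dd a9 5c.
m1: inner = H(79 b7 c3 36 69 6c 36) = 34; tag = H(13 dd a9 5c 34) = 29
m2: inner = H(79 b7 c3 36 30 64 3b) = f8; tag = H(13 dd a9 5c f8) = ed
m3: inner = H(79 b7 c3 36 73 6d 77) = 80; tag = H(13 dd a9 5c 80) = 75 ← matches
m4: inner = H(79 b7 c3 36 0c 98 1d) = ea; tag = H(13 dd a9 5c ea) = df

3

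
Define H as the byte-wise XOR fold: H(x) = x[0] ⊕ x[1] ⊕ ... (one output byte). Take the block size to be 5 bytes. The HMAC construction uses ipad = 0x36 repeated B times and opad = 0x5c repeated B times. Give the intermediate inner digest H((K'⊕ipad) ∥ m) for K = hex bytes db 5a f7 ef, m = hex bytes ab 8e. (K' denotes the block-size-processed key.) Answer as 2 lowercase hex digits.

Key hex bytes db 5a f7 ef is 4 bytes ≤ B = 5; zero-pad to 5 bytes: K' = db 5a f7 ef 00.
K' ⊕ ipad = ed 6c c1 d9 36.
Inner input = ed 6c c1 d9 36 ∥ ab 8e.
Inner hash: XOR ed⊕6c⊕c1⊕d9⊕36⊕ab⊕8e = 8a.

8a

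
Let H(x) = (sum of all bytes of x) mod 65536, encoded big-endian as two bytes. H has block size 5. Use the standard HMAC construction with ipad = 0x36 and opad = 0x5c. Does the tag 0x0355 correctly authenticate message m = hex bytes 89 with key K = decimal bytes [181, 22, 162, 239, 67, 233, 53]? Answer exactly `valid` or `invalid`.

invalid

Key decimal bytes [181, 22, 162, 239, 67, 233, 53] = b5 16 a2 ef 43 e9 35 is 7 bytes > B = 5, so hash it first: H(key) = 03 bd, then zero-pad to 5 bytes: K' = 03 bd 00 00 00.
K' ⊕ ipad = 35 8b 36 36 36; K' ⊕ opad = 5f e1 5c 5c 5c.
Inner hash: sum = 53+139+54+54+54+137 = 491 → 01 eb.
Outer hash (recomputed tag): sum = 95+225+92+92+92+1+235 = 832 → 03 40.
Recomputed tag = 0340; claimed = 0355 → mismatch.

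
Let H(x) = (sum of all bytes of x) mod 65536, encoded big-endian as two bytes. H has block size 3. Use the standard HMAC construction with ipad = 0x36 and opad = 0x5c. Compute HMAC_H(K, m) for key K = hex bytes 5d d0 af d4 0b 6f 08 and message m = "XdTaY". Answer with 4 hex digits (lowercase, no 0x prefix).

Key hex bytes 5d d0 af d4 0b 6f 08 is 7 bytes > B = 3, so hash it first: H(key) = 03 32, then zero-pad to 3 bytes: K' = 03 32 00.
K' ⊕ ipad = 35 04 36.  K' ⊕ opad = 5f 6e 5c.
Inner input = (K'⊕ipad) ∥ m = 35 04 36 ∥ 58 64 54 61 59.
Inner hash: sum = 53+4+54+88+100+84+97+89 = 569 → 02 39.
Outer input = (K'⊕opad) ∥ inner = 5f 6e 5c ∥ 02 39.
Outer hash (tag): sum = 95+110+92+2+57 = 356 → 01 64.

0164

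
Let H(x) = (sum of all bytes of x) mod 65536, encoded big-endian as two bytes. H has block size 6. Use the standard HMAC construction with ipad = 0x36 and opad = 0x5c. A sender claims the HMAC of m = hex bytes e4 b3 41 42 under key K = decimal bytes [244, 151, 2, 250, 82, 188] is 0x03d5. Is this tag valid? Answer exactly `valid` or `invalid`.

Key decimal bytes [244, 151, 2, 250, 82, 188] = f4 97 02 fa 52 bc is exactly B = 6 bytes: K' = f4 97 02 fa 52 bc.
K' ⊕ ipad = c2 a1 34 cc 64 8a; K' ⊕ opad = a8 cb 5e a6 0e e0.
Inner hash: sum = 194+161+52+204+100+138+228+179+65+66 = 1387 → 05 6b.
Outer hash (recomputed tag): sum = 168+203+94+166+14+224+5+107 = 981 → 03 d5.
Recomputed tag = 03d5; claimed = 03d5 → match.

valid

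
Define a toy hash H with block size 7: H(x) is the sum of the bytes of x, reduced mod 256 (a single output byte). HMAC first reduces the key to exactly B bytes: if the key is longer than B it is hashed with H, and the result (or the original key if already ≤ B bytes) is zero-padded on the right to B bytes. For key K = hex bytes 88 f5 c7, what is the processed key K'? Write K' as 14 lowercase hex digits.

Key hex bytes 88 f5 c7 is 3 bytes ≤ B = 7; zero-pad to 7 bytes: K' = 88 f5 c7 00 00 00 00.

88f5c700000000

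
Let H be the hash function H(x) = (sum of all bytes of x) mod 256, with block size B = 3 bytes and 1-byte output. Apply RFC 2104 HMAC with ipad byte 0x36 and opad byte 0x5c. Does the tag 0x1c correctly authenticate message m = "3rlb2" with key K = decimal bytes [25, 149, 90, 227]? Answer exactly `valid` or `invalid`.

invalid

Key decimal bytes [25, 149, 90, 227] = 19 95 5a e3 is 4 bytes > B = 3, so hash it first: H(key) = eb, then zero-pad to 3 bytes: K' = eb 00 00.
K' ⊕ ipad = dd 36 36; K' ⊕ opad = b7 5c 5c.
Inner hash: sum = 221+54+54+51+114+108+98+50 = 750; mod 256 = 238 → ee.
Outer hash (recomputed tag): sum = 183+92+92+238 = 605; mod 256 = 93 → 5d.
Recomputed tag = 5d; claimed = 1c → mismatch.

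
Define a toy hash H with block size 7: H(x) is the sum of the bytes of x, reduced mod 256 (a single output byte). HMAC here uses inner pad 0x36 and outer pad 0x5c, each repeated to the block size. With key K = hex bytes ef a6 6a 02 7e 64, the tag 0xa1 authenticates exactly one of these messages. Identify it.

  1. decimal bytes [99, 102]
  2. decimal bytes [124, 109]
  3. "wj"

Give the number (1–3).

Key hex bytes ef a6 6a 02 7e 64 is 6 bytes ≤ B = 7; zero-pad to 7 bytes: K' = ef a6 6a 02 7e 64 00.
K' ⊕ ipad = d9 90 5c 34 48 52 36; K' ⊕ opad = b3 fa 36 5e 22 38 5c.
m1: inner = H(d9 90 5c 34 48 52 36 63 66) = 92; tag = H(b3 fa 36 5e 22 38 5c 92) = 89
m2: inner = H(d9 90 5c 34 48 52 36 7c 6d) = b2; tag = H(b3 fa 36 5e 22 38 5c b2) = a9
m3: inner = H(d9 90 5c 34 48 52 36 77 6a) = aa; tag = H(b3 fa 36 5e 22 38 5c aa) = a1 ← matches

3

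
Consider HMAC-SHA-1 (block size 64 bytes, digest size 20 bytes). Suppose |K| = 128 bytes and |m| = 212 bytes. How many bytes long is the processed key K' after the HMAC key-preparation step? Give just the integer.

64

Key is 128 > 64 bytes, so it is hashed to 20 bytes then zero-padded to 64: |K'| = 64.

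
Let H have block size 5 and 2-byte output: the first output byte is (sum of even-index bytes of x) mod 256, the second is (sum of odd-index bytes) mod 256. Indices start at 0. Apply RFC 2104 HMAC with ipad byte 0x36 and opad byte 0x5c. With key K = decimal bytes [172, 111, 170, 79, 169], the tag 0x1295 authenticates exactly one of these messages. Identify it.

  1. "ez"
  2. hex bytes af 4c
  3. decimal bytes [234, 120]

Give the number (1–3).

Key decimal bytes [172, 111, 170, 79, 169] = ac 6f aa 4f a9 is exactly B = 5 bytes: K' = ac 6f aa 4f a9.
K' ⊕ ipad = 9a 59 9c 79 9f; K' ⊕ opad = f0 33 f6 13 f5.
m1: inner = H(9a 59 9c 79 9f 65 7a) = 4f 37; tag = H(f0 33 f6 13 f5 4f 37) = 1295 ← matches
m2: inner = H(9a 59 9c 79 9f af 4c) = 21 81; tag = H(f0 33 f6 13 f5 21 81) = 5c67
m3: inner = H(9a 59 9c 79 9f ea 78) = 4d bc; tag = H(f0 33 f6 13 f5 4d bc) = 9793

1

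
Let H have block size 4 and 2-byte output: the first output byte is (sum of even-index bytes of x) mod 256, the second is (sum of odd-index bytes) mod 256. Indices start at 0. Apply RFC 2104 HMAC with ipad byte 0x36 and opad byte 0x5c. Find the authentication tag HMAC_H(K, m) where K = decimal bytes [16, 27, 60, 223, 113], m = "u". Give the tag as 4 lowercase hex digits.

7304

Key decimal bytes [16, 27, 60, 223, 113] = 10 1b 3c df 71 is 5 bytes > B = 4, so hash it first: H(key) = bd fa, then zero-pad to 4 bytes: K' = bd fa 00 00.
K' ⊕ ipad = 8b cc 36 36.  K' ⊕ opad = e1 a6 5c 5c.
Inner input = (K'⊕ipad) ∥ m = 8b cc 36 36 ∥ 75.
Inner hash: even-index sum = 310 mod 256 = 54; odd-index sum = 258 mod 256 = 2 → 36 02.
Outer input = (K'⊕opad) ∥ inner = e1 a6 5c 5c ∥ 36 02.
Outer hash (tag): even-index sum = 371 mod 256 = 115; odd-index sum = 260 mod 256 = 4 → 73 04.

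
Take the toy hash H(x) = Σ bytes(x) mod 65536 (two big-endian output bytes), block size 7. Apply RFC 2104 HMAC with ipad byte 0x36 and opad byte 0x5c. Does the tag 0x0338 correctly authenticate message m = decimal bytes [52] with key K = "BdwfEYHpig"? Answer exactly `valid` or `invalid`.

Key "BdwfEYHpig" = 42 64 77 66 45 59 48 70 69 67 is 10 bytes > B = 7, so hash it first: H(key) = 03 a9, then zero-pad to 7 bytes: K' = 03 a9 00 00 00 00 00.
K' ⊕ ipad = 35 9f 36 36 36 36 36; K' ⊕ opad = 5f f5 5c 5c 5c 5c 5c.
Inner hash: sum = 53+159+54+54+54+54+54+52 = 534 → 02 16.
Outer hash (recomputed tag): sum = 95+245+92+92+92+92+92+2+22 = 824 → 03 38.
Recomputed tag = 0338; claimed = 0338 → match.

valid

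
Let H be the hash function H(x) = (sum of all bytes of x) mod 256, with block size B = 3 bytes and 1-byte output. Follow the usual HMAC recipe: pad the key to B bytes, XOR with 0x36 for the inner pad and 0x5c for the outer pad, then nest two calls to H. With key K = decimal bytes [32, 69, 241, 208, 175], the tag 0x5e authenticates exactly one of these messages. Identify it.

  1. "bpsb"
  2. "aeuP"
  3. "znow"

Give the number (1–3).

Key decimal bytes [32, 69, 241, 208, 175] = 20 45 f1 d0 af is 5 bytes > B = 3, so hash it first: H(key) = d5, then zero-pad to 3 bytes: K' = d5 00 00.
K' ⊕ ipad = e3 36 36; K' ⊕ opad = 89 5c 5c.
m1: inner = H(e3 36 36 62 70 73 62) = f6; tag = H(89 5c 5c f6) = 37
m2: inner = H(e3 36 36 61 65 75 50) = da; tag = H(89 5c 5c da) = 1b
m3: inner = H(e3 36 36 7a 6e 6f 77) = 1d; tag = H(89 5c 5c 1d) = 5e ← matches

3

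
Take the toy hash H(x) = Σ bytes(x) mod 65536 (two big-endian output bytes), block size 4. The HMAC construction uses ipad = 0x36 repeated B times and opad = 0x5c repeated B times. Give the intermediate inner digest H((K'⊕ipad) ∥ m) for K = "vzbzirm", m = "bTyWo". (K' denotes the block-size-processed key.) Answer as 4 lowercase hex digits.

Key "vzbzirm" = 76 7a 62 7a 69 72 6d is 7 bytes > B = 4, so hash it first: H(key) = 03 14, then zero-pad to 4 bytes: K' = 03 14 00 00.
K' ⊕ ipad = 35 22 36 36.
Inner input = 35 22 36 36 ∥ 62 54 79 57 6f.
Inner hash: sum = 53+34+54+54+98+84+121+87+111 = 696 → 02 b8.

02b8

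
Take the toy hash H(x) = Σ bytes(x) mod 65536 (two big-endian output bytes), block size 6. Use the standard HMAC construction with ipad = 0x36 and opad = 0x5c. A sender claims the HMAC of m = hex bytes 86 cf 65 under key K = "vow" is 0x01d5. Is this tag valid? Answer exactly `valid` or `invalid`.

Key "vow" = 76 6f 77 is 3 bytes ≤ B = 6; zero-pad to 6 bytes: K' = 76 6f 77 00 00 00.
K' ⊕ ipad = 40 59 41 36 36 36; K' ⊕ opad = 2a 33 2b 5c 5c 5c.
Inner hash: sum = 64+89+65+54+54+54+134+207+101 = 822 → 03 36.
Outer hash (recomputed tag): sum = 42+51+43+92+92+92+3+54 = 469 → 01 d5.
Recomputed tag = 01d5; claimed = 01d5 → match.

valid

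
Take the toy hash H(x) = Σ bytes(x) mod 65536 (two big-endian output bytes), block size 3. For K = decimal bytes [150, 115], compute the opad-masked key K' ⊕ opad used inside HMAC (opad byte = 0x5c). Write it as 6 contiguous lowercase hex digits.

Key decimal bytes [150, 115] = 96 73 is 2 bytes ≤ B = 3; zero-pad to 3 bytes: K' = 96 73 00.
XOR each byte with 0x5c: 96⊕5c=ca, 73⊕5c=2f, 00⊕5c=5c.

ca2f5c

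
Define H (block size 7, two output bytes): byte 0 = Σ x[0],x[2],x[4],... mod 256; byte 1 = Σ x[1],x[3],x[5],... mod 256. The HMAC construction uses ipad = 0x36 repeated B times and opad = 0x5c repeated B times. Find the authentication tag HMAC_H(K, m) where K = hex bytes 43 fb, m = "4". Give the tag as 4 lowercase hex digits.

a076

Key hex bytes 43 fb is 2 bytes ≤ B = 7; zero-pad to 7 bytes: K' = 43 fb 00 00 00 00 00.
K' ⊕ ipad = 75 cd 36 36 36 36 36.  K' ⊕ opad = 1f a7 5c 5c 5c 5c 5c.
Inner input = (K'⊕ipad) ∥ m = 75 cd 36 36 36 36 36 ∥ 34.
Inner hash: even-index sum = 279 mod 256 = 23; odd-index sum = 365 mod 256 = 109 → 17 6d.
Outer input = (K'⊕opad) ∥ inner = 1f a7 5c 5c 5c 5c 5c ∥ 17 6d.
Outer hash (tag): even-index sum = 416 mod 256 = 160; odd-index sum = 374 mod 256 = 118 → a0 76.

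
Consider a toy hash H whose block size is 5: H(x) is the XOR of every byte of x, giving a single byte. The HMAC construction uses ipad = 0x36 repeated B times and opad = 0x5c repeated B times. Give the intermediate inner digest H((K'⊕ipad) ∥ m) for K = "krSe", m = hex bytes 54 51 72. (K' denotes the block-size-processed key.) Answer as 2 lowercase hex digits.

6e

Key "krSe" = 6b 72 53 65 is 4 bytes ≤ B = 5; zero-pad to 5 bytes: K' = 6b 72 53 65 00.
K' ⊕ ipad = 5d 44 65 53 36.
Inner input = 5d 44 65 53 36 ∥ 54 51 72.
Inner hash: XOR 5d⊕44⊕65⊕53⊕36⊕54⊕51⊕72 = 6e.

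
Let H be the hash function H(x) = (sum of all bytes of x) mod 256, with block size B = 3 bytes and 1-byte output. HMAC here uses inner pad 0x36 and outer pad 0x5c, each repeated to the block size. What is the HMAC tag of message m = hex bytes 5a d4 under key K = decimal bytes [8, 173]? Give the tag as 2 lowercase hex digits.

Key decimal bytes [8, 173] = 08 ad is 2 bytes ≤ B = 3; zero-pad to 3 bytes: K' = 08 ad 00.
K' ⊕ ipad = 3e 9b 36.  K' ⊕ opad = 54 f1 5c.
Inner input = (K'⊕ipad) ∥ m = 3e 9b 36 ∥ 5a d4.
Inner hash: sum = 62+155+54+90+212 = 573; mod 256 = 61 → 3d.
Outer input = (K'⊕opad) ∥ inner = 54 f1 5c ∥ 3d.
Outer hash (tag): sum = 84+241+92+61 = 478; mod 256 = 222 → de.

de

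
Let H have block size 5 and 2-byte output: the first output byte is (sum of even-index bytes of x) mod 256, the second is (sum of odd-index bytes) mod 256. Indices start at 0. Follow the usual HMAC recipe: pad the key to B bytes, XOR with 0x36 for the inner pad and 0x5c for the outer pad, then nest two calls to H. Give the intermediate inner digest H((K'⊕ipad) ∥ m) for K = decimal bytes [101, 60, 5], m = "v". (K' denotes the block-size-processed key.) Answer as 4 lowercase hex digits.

bcb6

Key decimal bytes [101, 60, 5] = 65 3c 05 is 3 bytes ≤ B = 5; zero-pad to 5 bytes: K' = 65 3c 05 00 00.
K' ⊕ ipad = 53 0a 33 36 36.
Inner input = 53 0a 33 36 36 ∥ 76.
Inner hash: even-index sum = 188 mod 256 = 188; odd-index sum = 182 mod 256 = 182 → bc b6.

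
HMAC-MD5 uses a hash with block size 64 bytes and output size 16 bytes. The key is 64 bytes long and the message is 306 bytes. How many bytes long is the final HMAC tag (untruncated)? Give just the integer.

16

The tag is one MD5 digest: 16 bytes.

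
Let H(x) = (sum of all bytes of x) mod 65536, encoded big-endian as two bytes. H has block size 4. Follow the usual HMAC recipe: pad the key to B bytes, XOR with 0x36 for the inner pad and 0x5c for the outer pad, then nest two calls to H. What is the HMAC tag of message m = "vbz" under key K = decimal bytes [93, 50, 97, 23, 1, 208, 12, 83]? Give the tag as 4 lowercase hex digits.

0275

Key decimal bytes [93, 50, 97, 23, 1, 208, 12, 83] = 5d 32 61 17 01 d0 0c 53 is 8 bytes > B = 4, so hash it first: H(key) = 02 37, then zero-pad to 4 bytes: K' = 02 37 00 00.
K' ⊕ ipad = 34 01 36 36.  K' ⊕ opad = 5e 6b 5c 5c.
Inner input = (K'⊕ipad) ∥ m = 34 01 36 36 ∥ 76 62 7a.
Inner hash: sum = 52+1+54+54+118+98+122 = 499 → 01 f3.
Outer input = (K'⊕opad) ∥ inner = 5e 6b 5c 5c ∥ 01 f3.
Outer hash (tag): sum = 94+107+92+92+1+243 = 629 → 02 75.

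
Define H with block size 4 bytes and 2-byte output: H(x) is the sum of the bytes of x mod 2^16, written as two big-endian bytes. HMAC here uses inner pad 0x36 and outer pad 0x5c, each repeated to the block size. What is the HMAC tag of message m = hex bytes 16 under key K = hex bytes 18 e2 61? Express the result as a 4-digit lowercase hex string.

0241

Key hex bytes 18 e2 61 is 3 bytes ≤ B = 4; zero-pad to 4 bytes: K' = 18 e2 61 00.
K' ⊕ ipad = 2e d4 57 36.  K' ⊕ opad = 44 be 3d 5c.
Inner input = (K'⊕ipad) ∥ m = 2e d4 57 36 ∥ 16.
Inner hash: sum = 46+212+87+54+22 = 421 → 01 a5.
Outer input = (K'⊕opad) ∥ inner = 44 be 3d 5c ∥ 01 a5.
Outer hash (tag): sum = 68+190+61+92+1+165 = 577 → 02 41.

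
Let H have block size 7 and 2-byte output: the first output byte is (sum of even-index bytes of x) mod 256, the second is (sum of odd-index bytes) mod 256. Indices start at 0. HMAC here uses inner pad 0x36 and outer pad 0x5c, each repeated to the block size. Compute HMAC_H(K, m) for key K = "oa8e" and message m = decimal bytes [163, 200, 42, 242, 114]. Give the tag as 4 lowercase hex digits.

Key "oa8e" = 6f 61 38 65 is 4 bytes ≤ B = 7; zero-pad to 7 bytes: K' = 6f 61 38 65 00 00 00.
K' ⊕ ipad = 59 57 0e 53 36 36 36.  K' ⊕ opad = 33 3d 64 39 5c 5c 5c.
Inner input = (K'⊕ipad) ∥ m = 59 57 0e 53 36 36 36 ∥ a3 c8 2a f2 72.
Inner hash: even-index sum = 653 mod 256 = 141; odd-index sum = 543 mod 256 = 31 → 8d 1f.
Outer input = (K'⊕opad) ∥ inner = 33 3d 64 39 5c 5c 5c ∥ 8d 1f.
Outer hash (tag): even-index sum = 366 mod 256 = 110; odd-index sum = 351 mod 256 = 95 → 6e 5f.

6e5f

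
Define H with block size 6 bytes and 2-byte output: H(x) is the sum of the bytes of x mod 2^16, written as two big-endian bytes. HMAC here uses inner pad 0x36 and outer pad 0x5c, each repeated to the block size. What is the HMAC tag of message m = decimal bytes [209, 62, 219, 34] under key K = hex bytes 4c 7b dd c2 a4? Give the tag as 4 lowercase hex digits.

Key hex bytes 4c 7b dd c2 a4 is 5 bytes ≤ B = 6; zero-pad to 6 bytes: K' = 4c 7b dd c2 a4 00.
K' ⊕ ipad = 7a 4d eb f4 92 36.  K' ⊕ opad = 10 27 81 9e f8 5c.
Inner input = (K'⊕ipad) ∥ m = 7a 4d eb f4 92 36 ∥ d1 3e db 22.
Inner hash: sum = 122+77+235+244+146+54+209+62+219+34 = 1402 → 05 7a.
Outer input = (K'⊕opad) ∥ inner = 10 27 81 9e f8 5c ∥ 05 7a.
Outer hash (tag): sum = 16+39+129+158+248+92+5+122 = 809 → 03 29.

0329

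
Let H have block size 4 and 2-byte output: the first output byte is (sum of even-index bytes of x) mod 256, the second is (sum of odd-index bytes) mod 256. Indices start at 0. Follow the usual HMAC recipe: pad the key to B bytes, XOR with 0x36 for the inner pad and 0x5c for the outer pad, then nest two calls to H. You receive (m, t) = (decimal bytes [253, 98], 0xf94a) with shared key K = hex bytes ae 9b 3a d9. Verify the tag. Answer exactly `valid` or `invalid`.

valid

Key hex bytes ae 9b 3a d9 is exactly B = 4 bytes: K' = ae 9b 3a d9.
K' ⊕ ipad = 98 ad 0c ef; K' ⊕ opad = f2 c7 66 85.
Inner hash: even-index sum = 417 mod 256 = 161; odd-index sum = 510 mod 256 = 254 → a1 fe.
Outer hash (recomputed tag): even-index sum = 505 mod 256 = 249; odd-index sum = 586 mod 256 = 74 → f9 4a.
Recomputed tag = f94a; claimed = f94a → match.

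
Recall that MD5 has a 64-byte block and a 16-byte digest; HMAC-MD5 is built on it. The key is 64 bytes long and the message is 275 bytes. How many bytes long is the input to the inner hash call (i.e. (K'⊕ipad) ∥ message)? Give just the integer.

339

Key is 64 ≤ 64 bytes, zero-padded: |K'| = 64.
Inner input = (K'⊕ipad) ∥ m → 64 + 275 = 339 bytes.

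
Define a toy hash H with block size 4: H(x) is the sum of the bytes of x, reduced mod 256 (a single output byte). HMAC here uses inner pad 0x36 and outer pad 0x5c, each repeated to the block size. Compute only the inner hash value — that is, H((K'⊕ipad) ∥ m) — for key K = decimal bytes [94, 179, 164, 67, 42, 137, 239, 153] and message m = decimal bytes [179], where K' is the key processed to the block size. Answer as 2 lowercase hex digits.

Key decimal bytes [94, 179, 164, 67, 42, 137, 239, 153] = 5e b3 a4 43 2a 89 ef 99 is 8 bytes > B = 4, so hash it first: H(key) = 33, then zero-pad to 4 bytes: K' = 33 00 00 00.
K' ⊕ ipad = 05 36 36 36.
Inner input = 05 36 36 36 ∥ b3.
Inner hash: sum = 5+54+54+54+179 = 346; mod 256 = 90 → 5a.

5a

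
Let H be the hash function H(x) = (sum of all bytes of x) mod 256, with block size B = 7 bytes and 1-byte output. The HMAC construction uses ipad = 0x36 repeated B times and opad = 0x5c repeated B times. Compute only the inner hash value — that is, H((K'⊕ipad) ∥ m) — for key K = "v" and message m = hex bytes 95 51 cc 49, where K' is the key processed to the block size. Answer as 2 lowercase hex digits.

Key "v" = 76 is 1 byte ≤ B = 7; zero-pad to 7 bytes: K' = 76 00 00 00 00 00 00.
K' ⊕ ipad = 40 36 36 36 36 36 36.
Inner input = 40 36 36 36 36 36 36 ∥ 95 51 cc 49.
Inner hash: sum = 64+54+54+54+54+54+54+149+81+204+73 = 895; mod 256 = 127 → 7f.

7f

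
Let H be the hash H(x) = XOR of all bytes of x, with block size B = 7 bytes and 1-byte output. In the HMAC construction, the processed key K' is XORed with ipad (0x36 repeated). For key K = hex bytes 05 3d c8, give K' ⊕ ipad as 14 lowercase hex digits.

330bfe36363636

Key hex bytes 05 3d c8 is 3 bytes ≤ B = 7; zero-pad to 7 bytes: K' = 05 3d c8 00 00 00 00.
XOR each byte with 0x36: 05⊕36=33, 3d⊕36=0b, c8⊕36=fe, 00⊕36=36, 00⊕36=36, 00⊕36=36, 00⊕36=36.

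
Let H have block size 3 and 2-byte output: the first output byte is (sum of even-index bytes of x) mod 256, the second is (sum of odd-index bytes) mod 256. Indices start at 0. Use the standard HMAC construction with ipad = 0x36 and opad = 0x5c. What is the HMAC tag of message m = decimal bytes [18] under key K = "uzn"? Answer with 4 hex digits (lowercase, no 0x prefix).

b9c1

Key "uzn" = 75 7a 6e is exactly B = 3 bytes: K' = 75 7a 6e.
K' ⊕ ipad = 43 4c 58.  K' ⊕ opad = 29 26 32.
Inner input = (K'⊕ipad) ∥ m = 43 4c 58 ∥ 12.
Inner hash: even-index sum = 155 mod 256 = 155; odd-index sum = 94 mod 256 = 94 → 9b 5e.
Outer input = (K'⊕opad) ∥ inner = 29 26 32 ∥ 9b 5e.
Outer hash (tag): even-index sum = 185 mod 256 = 185; odd-index sum = 193 mod 256 = 193 → b9 c1.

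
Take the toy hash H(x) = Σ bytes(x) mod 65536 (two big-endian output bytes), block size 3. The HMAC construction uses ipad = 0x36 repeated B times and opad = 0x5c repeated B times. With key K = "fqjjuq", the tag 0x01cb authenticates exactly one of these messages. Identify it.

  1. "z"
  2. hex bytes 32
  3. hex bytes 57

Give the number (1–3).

2

Key "fqjjuq" = 66 71 6a 6a 75 71 is 6 bytes > B = 3, so hash it first: H(key) = 02 91, then zero-pad to 3 bytes: K' = 02 91 00.
K' ⊕ ipad = 34 a7 36; K' ⊕ opad = 5e cd 5c.
m1: inner = H(34 a7 36 7a) = 01 8b; tag = H(5e cd 5c 01 8b) = 0213
m2: inner = H(34 a7 36 32) = 01 43; tag = H(5e cd 5c 01 43) = 01cb ← matches
m3: inner = H(34 a7 36 57) = 01 68; tag = H(5e cd 5c 01 68) = 01f0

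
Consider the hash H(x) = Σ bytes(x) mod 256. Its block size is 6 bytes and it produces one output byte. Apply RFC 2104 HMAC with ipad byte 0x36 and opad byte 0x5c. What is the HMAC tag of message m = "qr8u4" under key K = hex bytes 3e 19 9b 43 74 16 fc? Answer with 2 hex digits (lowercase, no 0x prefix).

12

Key hex bytes 3e 19 9b 43 74 16 fc is 7 bytes > B = 6, so hash it first: H(key) = bb, then zero-pad to 6 bytes: K' = bb 00 00 00 00 00.
K' ⊕ ipad = 8d 36 36 36 36 36.  K' ⊕ opad = e7 5c 5c 5c 5c 5c.
Inner input = (K'⊕ipad) ∥ m = 8d 36 36 36 36 36 ∥ 71 72 38 75 34.
Inner hash: sum = 141+54+54+54+54+54+113+114+56+117+52 = 863; mod 256 = 95 → 5f.
Outer input = (K'⊕opad) ∥ inner = e7 5c 5c 5c 5c 5c ∥ 5f.
Outer hash (tag): sum = 231+92+92+92+92+92+95 = 786; mod 256 = 18 → 12.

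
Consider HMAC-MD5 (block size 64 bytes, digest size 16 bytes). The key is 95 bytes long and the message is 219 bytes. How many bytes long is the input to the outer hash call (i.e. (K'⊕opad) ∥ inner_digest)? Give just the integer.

80

Key is 95 > 64 bytes, so it is hashed to 16 bytes then zero-padded to 64: |K'| = 64.
Outer input = (K'⊕opad) ∥ H(inner) → 64 + 16 = 80 bytes.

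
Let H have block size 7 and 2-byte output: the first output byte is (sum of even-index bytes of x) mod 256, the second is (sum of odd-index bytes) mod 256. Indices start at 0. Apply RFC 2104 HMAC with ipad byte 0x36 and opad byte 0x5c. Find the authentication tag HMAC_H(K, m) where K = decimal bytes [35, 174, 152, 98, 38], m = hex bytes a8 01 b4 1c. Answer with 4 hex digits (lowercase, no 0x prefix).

Key decimal bytes [35, 174, 152, 98, 38] = 23 ae 98 62 26 is 5 bytes ≤ B = 7; zero-pad to 7 bytes: K' = 23 ae 98 62 26 00 00.
K' ⊕ ipad = 15 98 ae 54 10 36 36.  K' ⊕ opad = 7f f2 c4 3e 7a 5c 5c.
Inner input = (K'⊕ipad) ∥ m = 15 98 ae 54 10 36 36 ∥ a8 01 b4 1c.
Inner hash: even-index sum = 294 mod 256 = 38; odd-index sum = 638 mod 256 = 126 → 26 7e.
Outer input = (K'⊕opad) ∥ inner = 7f f2 c4 3e 7a 5c 5c ∥ 26 7e.
Outer hash (tag): even-index sum = 663 mod 256 = 151; odd-index sum = 434 mod 256 = 178 → 97 b2.

97b2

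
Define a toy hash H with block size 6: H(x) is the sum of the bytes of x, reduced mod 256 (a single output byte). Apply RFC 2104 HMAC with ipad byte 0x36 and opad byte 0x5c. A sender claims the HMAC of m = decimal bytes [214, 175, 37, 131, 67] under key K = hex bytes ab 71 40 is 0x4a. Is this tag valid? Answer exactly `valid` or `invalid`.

Key hex bytes ab 71 40 is 3 bytes ≤ B = 6; zero-pad to 6 bytes: K' = ab 71 40 00 00 00.
K' ⊕ ipad = 9d 47 76 36 36 36; K' ⊕ opad = f7 2d 1c 5c 5c 5c.
Inner hash: sum = 157+71+118+54+54+54+214+175+37+131+67 = 1132; mod 256 = 108 → 6c.
Outer hash (recomputed tag): sum = 247+45+28+92+92+92+108 = 704; mod 256 = 192 → c0.
Recomputed tag = c0; claimed = 4a → mismatch.

invalid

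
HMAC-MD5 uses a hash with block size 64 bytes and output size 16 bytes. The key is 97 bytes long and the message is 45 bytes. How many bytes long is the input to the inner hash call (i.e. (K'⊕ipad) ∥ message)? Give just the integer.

109

Key is 97 > 64 bytes, so it is hashed to 16 bytes then zero-padded to 64: |K'| = 64.
Inner input = (K'⊕ipad) ∥ m → 64 + 45 = 109 bytes.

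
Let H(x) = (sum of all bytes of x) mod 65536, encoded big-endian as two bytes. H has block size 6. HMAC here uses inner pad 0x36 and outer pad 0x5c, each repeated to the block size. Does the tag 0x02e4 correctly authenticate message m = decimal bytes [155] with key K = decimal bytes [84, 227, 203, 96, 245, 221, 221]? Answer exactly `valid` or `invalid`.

Key decimal bytes [84, 227, 203, 96, 245, 221, 221] = 54 e3 cb 60 f5 dd dd is 7 bytes > B = 6, so hash it first: H(key) = 05 11, then zero-pad to 6 bytes: K' = 05 11 00 00 00 00.
K' ⊕ ipad = 33 27 36 36 36 36; K' ⊕ opad = 59 4d 5c 5c 5c 5c.
Inner hash: sum = 51+39+54+54+54+54+155 = 461 → 01 cd.
Outer hash (recomputed tag): sum = 89+77+92+92+92+92+1+205 = 740 → 02 e4.
Recomputed tag = 02e4; claimed = 02e4 → match.

valid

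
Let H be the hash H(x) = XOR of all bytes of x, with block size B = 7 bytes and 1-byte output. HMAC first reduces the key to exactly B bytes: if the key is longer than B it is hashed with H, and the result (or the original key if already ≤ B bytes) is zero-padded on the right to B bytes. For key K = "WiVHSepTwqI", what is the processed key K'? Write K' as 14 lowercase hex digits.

|K| = 11 > B = 7, so first hash the key.
H(K): XOR 57⊕69⊕56⊕48⊕53⊕65⊕70⊕54⊕77⊕71⊕49 = 7d.
Zero-pad H(K) = 7d to 7 bytes: K' = 7d 00 00 00 00 00 00.

7d000000000000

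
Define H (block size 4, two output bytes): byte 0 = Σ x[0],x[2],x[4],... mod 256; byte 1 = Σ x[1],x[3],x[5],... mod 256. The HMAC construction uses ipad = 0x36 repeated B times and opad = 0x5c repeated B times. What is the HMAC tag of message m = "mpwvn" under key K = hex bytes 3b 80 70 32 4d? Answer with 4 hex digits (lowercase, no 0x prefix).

56ea

Key hex bytes 3b 80 70 32 4d is 5 bytes > B = 4, so hash it first: H(key) = f8 b2, then zero-pad to 4 bytes: K' = f8 b2 00 00.
K' ⊕ ipad = ce 84 36 36.  K' ⊕ opad = a4 ee 5c 5c.
Inner input = (K'⊕ipad) ∥ m = ce 84 36 36 ∥ 6d 70 77 76 6e.
Inner hash: even-index sum = 598 mod 256 = 86; odd-index sum = 416 mod 256 = 160 → 56 a0.
Outer input = (K'⊕opad) ∥ inner = a4 ee 5c 5c ∥ 56 a0.
Outer hash (tag): even-index sum = 342 mod 256 = 86; odd-index sum = 490 mod 256 = 234 → 56 ea.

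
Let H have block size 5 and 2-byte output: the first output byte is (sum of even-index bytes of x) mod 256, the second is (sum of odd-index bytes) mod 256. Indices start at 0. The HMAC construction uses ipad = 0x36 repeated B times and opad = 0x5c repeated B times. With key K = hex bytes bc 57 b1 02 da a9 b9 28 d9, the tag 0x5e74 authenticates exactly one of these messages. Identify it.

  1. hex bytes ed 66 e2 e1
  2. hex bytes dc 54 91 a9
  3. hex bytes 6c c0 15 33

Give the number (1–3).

Key hex bytes bc 57 b1 02 da a9 b9 28 d9 is 9 bytes > B = 5, so hash it first: H(key) = d9 2a, then zero-pad to 5 bytes: K' = d9 2a 00 00 00.
K' ⊕ ipad = ef 1c 36 36 36; K' ⊕ opad = 85 76 5c 5c 5c.
m1: inner = H(ef 1c 36 36 36 ed 66 e2 e1) = a2 21; tag = H(85 76 5c 5c 5c a2 21) = 5e74 ← matches
m2: inner = H(ef 1c 36 36 36 dc 54 91 a9) = 58 bf; tag = H(85 76 5c 5c 5c 58 bf) = fc2a
m3: inner = H(ef 1c 36 36 36 6c c0 15 33) = 4e d3; tag = H(85 76 5c 5c 5c 4e d3) = 1020

1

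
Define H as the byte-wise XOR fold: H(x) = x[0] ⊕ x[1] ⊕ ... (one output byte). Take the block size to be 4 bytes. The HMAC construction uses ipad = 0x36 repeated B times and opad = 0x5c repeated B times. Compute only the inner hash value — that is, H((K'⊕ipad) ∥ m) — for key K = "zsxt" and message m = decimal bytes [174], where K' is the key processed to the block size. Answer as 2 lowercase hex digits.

ab

Key "zsxt" = 7a 73 78 74 is exactly B = 4 bytes: K' = 7a 73 78 74.
K' ⊕ ipad = 4c 45 4e 42.
Inner input = 4c 45 4e 42 ∥ ae.
Inner hash: XOR 4c⊕45⊕4e⊕42⊕ae = ab.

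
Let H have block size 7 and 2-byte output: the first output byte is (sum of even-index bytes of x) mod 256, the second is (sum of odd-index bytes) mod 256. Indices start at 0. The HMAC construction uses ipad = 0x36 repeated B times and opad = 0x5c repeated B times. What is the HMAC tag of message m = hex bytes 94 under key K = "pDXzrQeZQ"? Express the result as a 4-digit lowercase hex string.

1f55

Key "pDXzrQeZQ" = 70 44 58 7a 72 51 65 5a 51 is 9 bytes > B = 7, so hash it first: H(key) = f0 69, then zero-pad to 7 bytes: K' = f0 69 00 00 00 00 00.
K' ⊕ ipad = c6 5f 36 36 36 36 36.  K' ⊕ opad = ac 35 5c 5c 5c 5c 5c.
Inner input = (K'⊕ipad) ∥ m = c6 5f 36 36 36 36 36 ∥ 94.
Inner hash: even-index sum = 360 mod 256 = 104; odd-index sum = 351 mod 256 = 95 → 68 5f.
Outer input = (K'⊕opad) ∥ inner = ac 35 5c 5c 5c 5c 5c ∥ 68 5f.
Outer hash (tag): even-index sum = 543 mod 256 = 31; odd-index sum = 341 mod 256 = 85 → 1f 55.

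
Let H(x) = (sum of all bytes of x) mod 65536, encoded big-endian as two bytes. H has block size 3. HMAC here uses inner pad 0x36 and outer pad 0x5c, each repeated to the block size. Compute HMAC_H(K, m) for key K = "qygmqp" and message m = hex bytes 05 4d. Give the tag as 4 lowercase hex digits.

01e3

Key "qygmqp" = 71 79 67 6d 71 70 is 6 bytes > B = 3, so hash it first: H(key) = 02 9f, then zero-pad to 3 bytes: K' = 02 9f 00.
K' ⊕ ipad = 34 a9 36.  K' ⊕ opad = 5e c3 5c.
Inner input = (K'⊕ipad) ∥ m = 34 a9 36 ∥ 05 4d.
Inner hash: sum = 52+169+54+5+77 = 357 → 01 65.
Outer input = (K'⊕opad) ∥ inner = 5e c3 5c ∥ 01 65.
Outer hash (tag): sum = 94+195+92+1+101 = 483 → 01 e3.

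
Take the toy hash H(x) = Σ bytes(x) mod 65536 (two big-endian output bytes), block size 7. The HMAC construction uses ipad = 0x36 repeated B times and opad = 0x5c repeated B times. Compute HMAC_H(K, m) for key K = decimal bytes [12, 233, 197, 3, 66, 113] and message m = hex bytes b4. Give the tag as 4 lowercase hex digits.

038d

Key decimal bytes [12, 233, 197, 3, 66, 113] = 0c e9 c5 03 42 71 is 6 bytes ≤ B = 7; zero-pad to 7 bytes: K' = 0c e9 c5 03 42 71 00.
K' ⊕ ipad = 3a df f3 35 74 47 36.  K' ⊕ opad = 50 b5 99 5f 1e 2d 5c.
Inner input = (K'⊕ipad) ∥ m = 3a df f3 35 74 47 36 ∥ b4.
Inner hash: sum = 58+223+243+53+116+71+54+180 = 998 → 03 e6.
Outer input = (K'⊕opad) ∥ inner = 50 b5 99 5f 1e 2d 5c ∥ 03 e6.
Outer hash (tag): sum = 80+181+153+95+30+45+92+3+230 = 909 → 03 8d.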